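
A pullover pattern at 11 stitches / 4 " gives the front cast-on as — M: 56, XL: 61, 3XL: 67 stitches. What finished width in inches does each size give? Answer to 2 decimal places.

11/4 = 2.75 sts per in.
M: 56 / 2.75 = 20.364 → 20.36 in.
XL: 61 / 2.75 = 22.182 → 22.18 in.
3XL: 67 / 2.75 = 24.364 → 24.36 in.

M 20.36 inches; XL 22.18 inches; 3XL 24.36 inches.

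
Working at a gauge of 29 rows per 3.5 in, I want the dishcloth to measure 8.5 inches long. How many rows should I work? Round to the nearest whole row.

29 rows / 3.5 in = 8.286 rows per inch.
8.5 × 8.286 = 70.43 rows.
Round to nearest → 70.

Work 70 rows.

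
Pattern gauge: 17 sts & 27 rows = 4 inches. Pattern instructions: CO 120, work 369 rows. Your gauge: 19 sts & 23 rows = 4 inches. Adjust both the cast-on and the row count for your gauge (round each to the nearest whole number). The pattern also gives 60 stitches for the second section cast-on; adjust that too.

Stitches: 120 × 19/17 = 134.12 → 134.
Rows: 369 × 23/27 = 314.33 → 314.
second section cast-on: 60 × 19/17 = 67.06 → 67.

Cast on 134 stitches; work 314 rows; second section cast-on 67 stitches.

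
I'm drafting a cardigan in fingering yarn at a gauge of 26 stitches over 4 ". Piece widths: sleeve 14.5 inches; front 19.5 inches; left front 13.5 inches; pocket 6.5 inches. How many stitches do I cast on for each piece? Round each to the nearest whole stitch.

Rate = 26/4 = 6.5 sts per in.
sleeve: 14.5 × 6.5 = 94.25 → 94.
front: 19.5 × 6.5 = 126.75 → 127.
left front: 13.5 × 6.5 = 87.75 → 88.
pocket: 6.5 × 6.5 = 42.25 → 42.

sleeve 94; front 127; left front 88; pocket 42.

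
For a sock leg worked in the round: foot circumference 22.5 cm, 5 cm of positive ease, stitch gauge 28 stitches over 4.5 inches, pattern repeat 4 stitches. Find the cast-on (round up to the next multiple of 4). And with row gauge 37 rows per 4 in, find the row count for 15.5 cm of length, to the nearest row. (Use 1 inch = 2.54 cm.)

Cast on 68 stitches; work 56 rows.

Finished = 22.5 + 5 = 27.5 cm.
27.5 cm × 1/2.54 = 10.83 inches.
28/4.5 = 6.222 sts per in; 10.83 × 6.222 = 67.37 sts.
Next multiple of 4 → 68.
15.5 cm = 6.10 inches; × 9.25 = 56.45 → 56 rows.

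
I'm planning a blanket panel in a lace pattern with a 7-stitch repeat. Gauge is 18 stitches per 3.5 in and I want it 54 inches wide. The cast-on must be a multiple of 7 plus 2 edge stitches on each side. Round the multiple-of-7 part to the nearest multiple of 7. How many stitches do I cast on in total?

18 / 3.5 = 5.143 sts per inch.
54 × 5.143 = 277.71 sts.
Less 4 edge sts → 273.71 for the repeat.
Nearest multiple of 7: 273.
Add back 4 edge sts → 277.

Cast on 277 stitches.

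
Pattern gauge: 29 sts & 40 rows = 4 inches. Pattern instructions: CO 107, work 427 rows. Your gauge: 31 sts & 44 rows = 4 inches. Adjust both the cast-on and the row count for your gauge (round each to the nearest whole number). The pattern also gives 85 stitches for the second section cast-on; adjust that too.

Cast on 114 stitches; work 470 rows; second section cast-on 91 stitches.

Stitches: 107 × 31/29 = 114.38 → 114.
Rows: 427 × 44/40 = 469.70 → 470.
second section cast-on: 85 × 31/29 = 90.86 → 91.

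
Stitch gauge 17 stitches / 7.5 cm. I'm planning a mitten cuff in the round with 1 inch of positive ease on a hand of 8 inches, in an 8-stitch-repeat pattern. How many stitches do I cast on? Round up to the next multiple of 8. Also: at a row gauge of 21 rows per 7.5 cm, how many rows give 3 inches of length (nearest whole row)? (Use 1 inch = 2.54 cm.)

Cast on 56 stitches; work 21 rows.

Finished = 8 + 1 = 9 inches.
9 inches × 2.54 = 22.86 cm.
17/7.5 = 2.267 sts per cm; 22.86 × 2.267 = 51.82 sts.
Next multiple of 8 → 56.
3 inches = 7.62 cm; × 2.8 = 21.34 → 21 rows.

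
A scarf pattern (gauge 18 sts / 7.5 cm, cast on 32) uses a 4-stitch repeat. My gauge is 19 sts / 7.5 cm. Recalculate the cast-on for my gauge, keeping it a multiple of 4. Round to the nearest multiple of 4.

32 stitches.

32 × 19 / 18 = 33.78.
Nearest multiple of 4: 32.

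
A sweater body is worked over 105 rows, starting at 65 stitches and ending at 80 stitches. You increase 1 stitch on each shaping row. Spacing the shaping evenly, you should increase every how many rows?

Stitches to add: |80 − 65| = 15.
Shaping rows needed: 15 / 1 = 15.
105 rows / 15 = every 7 rows.

Increase every 7th row.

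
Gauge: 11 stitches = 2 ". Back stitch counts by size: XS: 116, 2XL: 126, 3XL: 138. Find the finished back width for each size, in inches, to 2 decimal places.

11/2 = 5.5 sts per in.
XS: 116 / 5.5 = 21.091 → 21.09 in.
2XL: 126 / 5.5 = 22.909 → 22.91 in.
3XL: 138 / 5.5 = 25.091 → 25.09 in.

XS 21.09 inches; 2XL 22.91 inches; 3XL 25.09 inches.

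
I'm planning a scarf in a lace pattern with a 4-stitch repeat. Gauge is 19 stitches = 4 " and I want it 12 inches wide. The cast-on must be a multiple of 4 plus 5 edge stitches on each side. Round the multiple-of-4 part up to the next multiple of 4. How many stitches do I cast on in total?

Cast on 58 stitches.

19 / 4 = 4.75 sts per inch.
12 × 4.75 = 57.00 sts.
Less 10 edge sts → 47.00 for the repeat.
Next multiple of 4: 48.
Add back 10 edge sts → 58.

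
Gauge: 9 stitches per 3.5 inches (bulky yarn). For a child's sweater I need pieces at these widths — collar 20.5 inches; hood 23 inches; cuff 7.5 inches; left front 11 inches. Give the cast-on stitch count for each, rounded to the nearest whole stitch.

Rate = 9/3.5 = 2.571 sts per in.
collar: 20.5 × 2.571 = 52.71 → 53.
hood: 23 × 2.571 = 59.14 → 59.
cuff: 7.5 × 2.571 = 19.29 → 19.
left front: 11 × 2.571 = 28.29 → 28.

collar 53; hood 59; cuff 19; left front 28.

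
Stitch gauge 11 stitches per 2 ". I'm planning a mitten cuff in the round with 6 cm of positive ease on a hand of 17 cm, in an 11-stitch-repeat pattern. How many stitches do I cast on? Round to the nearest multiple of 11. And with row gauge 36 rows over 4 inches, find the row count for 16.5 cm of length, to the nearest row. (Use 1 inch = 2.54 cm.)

Cast on 55 stitches; work 58 rows.

Finished = 17 + 6 = 23 cm.
23 cm × 1/2.54 = 9.06 inches.
11/2 = 5.5 sts per in; 9.06 × 5.5 = 49.80 sts.
Nearest multiple of 11 → 55.
16.5 cm = 6.50 inches; × 9 = 58.46 → 58 rows.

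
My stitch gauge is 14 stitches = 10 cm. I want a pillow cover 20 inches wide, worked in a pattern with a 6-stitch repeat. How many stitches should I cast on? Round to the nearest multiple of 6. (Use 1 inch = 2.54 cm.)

72 stitches.

20 in = 20 × 2.54 = 50.80 cm.
14 / 10 = 1.4 sts/cm.
50.80 × 1.4 = 71.12 sts.
→ 72.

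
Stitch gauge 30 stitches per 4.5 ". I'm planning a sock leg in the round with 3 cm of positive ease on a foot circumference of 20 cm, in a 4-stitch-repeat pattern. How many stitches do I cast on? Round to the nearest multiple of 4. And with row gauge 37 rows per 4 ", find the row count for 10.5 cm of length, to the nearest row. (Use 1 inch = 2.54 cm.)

Finished = 20 + 3 = 23 cm.
23 cm × 1/2.54 = 9.06 inches.
30/4.5 = 6.667 sts per in; 9.06 × 6.667 = 60.37 sts.
Nearest multiple of 4 → 60.
10.5 cm = 4.13 inches; × 9.25 = 38.24 → 38 rows.

Cast on 60 stitches; work 38 rows.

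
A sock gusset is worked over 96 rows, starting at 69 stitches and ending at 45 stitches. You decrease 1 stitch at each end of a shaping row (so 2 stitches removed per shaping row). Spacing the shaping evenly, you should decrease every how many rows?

Decrease every 8th row.

Stitches to remove: |45 − 69| = 24.
Shaping rows needed: 24 / 2 = 12.
96 rows / 12 = every 8 rows.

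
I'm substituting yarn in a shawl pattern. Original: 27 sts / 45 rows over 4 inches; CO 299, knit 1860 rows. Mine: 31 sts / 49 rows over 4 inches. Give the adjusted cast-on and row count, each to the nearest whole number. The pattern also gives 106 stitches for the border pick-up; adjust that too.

Stitches: 299 × 31/27 = 343.30 → 343.
Rows: 1860 × 49/45 = 2025.33 → 2025.
border pick-up: 106 × 31/27 = 121.70 → 122.

Cast on 343 stitches; work 2025 rows; border pick-up 122 stitches.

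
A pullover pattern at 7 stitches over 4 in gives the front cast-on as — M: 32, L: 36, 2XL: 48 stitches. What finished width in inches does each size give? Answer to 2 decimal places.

M 18.29 inches; L 20.57 inches; 2XL 27.43 inches.

7/4 = 1.75 sts per in.
M: 32 / 1.75 = 18.286 → 18.29 in.
L: 36 / 1.75 = 20.571 → 20.57 in.
2XL: 48 / 1.75 = 27.429 → 27.43 in.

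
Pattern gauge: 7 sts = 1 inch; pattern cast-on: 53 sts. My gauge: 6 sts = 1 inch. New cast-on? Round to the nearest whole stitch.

CO 45 sts.

Scale factor = 6 / 7 = 0.857.
53 × 6 / 7 = 45.43 sts.
→ 45 sts.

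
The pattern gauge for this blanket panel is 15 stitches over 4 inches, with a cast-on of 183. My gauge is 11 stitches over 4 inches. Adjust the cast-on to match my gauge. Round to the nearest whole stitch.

Scale factor = 11 / 15 = 0.733.
183 × 11 / 15 = 134.20 sts.
→ 134 sts.

CO 134 sts.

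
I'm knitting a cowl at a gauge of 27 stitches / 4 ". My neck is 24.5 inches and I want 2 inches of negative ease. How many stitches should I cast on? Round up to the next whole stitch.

Cast on 152 stitches.

Finished = 24.5 − 2 = 22.5 in.
27 / 4 = 6.75 sts per inch.
22.50 × 6.75 = 151.88 sts.
→ 152 sts.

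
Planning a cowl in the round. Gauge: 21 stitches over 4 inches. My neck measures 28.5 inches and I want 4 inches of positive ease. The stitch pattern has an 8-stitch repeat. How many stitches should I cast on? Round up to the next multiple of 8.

Finished = 28.5 + 4 = 32.5 inches.
21 / 4 = 5.25 sts/in.
32.5 × 5.25 = 170.62 sts.
Next multiple of 8: 176.

176 stitches.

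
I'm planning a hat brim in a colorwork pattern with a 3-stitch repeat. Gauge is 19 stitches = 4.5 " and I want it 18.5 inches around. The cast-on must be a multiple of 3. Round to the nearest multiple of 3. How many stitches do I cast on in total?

19 / 4.5 = 4.222 sts per inch.
18.5 × 4.222 = 78.11 sts.
Nearest multiple of 3: 78.

CO 78 sts.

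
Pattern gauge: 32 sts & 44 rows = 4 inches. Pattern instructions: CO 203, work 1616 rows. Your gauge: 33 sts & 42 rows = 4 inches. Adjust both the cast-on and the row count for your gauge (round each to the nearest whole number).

Cast on 209 stitches; work 1543 rows.

Stitches: 203 × 33/32 = 209.34 → 209.
Rows: 1616 × 42/44 = 1542.55 → 1543.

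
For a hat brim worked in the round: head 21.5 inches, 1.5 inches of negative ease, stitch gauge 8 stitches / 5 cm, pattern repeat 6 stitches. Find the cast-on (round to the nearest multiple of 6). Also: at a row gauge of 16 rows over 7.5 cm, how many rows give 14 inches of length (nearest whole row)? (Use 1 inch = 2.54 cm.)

Finished = 21.5 − 1.5 = 20 inches.
20 inches × 2.54 = 50.80 cm.
8/5 = 1.6 sts per cm; 50.80 × 1.6 = 81.28 sts.
Nearest multiple of 6 → 84.
14 inches = 35.56 cm; × 2.133 = 75.86 → 76 rows.

Cast on 84 stitches; work 76 rows.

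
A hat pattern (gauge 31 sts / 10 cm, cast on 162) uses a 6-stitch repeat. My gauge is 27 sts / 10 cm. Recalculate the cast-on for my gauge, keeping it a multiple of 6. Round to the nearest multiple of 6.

162 × 27 / 31 = 141.10.
Nearest multiple of 6: 144.

Cast on 144 stitches.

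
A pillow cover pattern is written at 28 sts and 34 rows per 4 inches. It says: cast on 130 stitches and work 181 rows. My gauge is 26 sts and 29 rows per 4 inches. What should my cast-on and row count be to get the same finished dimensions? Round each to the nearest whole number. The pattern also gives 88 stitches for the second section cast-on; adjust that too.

Stitches: 130 × 26/28 = 120.71 → 121.
Rows: 181 × 29/34 = 154.38 → 154.
second section cast-on: 88 × 26/28 = 81.71 → 82.

Cast on 121 stitches; work 154 rows; second section cast-on 82 stitches.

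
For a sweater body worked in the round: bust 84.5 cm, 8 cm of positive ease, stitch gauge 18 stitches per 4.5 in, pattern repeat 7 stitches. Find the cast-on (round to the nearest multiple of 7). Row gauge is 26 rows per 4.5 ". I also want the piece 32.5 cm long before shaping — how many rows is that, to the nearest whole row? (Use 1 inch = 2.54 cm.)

Cast on 147 stitches; work 74 rows.

Finished = 84.5 + 8 = 92.5 cm.
92.5 cm × 1/2.54 = 36.42 inches.
18/4.5 = 4 sts per in; 36.42 × 4 = 145.67 sts.
Nearest multiple of 7 → 147.
32.5 cm = 12.80 inches; × 5.778 = 73.93 → 74 rows.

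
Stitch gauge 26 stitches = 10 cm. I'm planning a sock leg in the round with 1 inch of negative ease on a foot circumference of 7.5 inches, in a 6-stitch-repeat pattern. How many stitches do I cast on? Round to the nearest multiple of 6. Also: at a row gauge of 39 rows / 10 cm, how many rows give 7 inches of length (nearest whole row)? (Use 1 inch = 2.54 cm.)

Cast on 42 stitches; work 69 rows.

Finished = 7.5 − 1 = 6.5 inches.
6.5 inches × 2.54 = 16.51 cm.
26/10 = 2.6 sts per cm; 16.51 × 2.6 = 42.93 sts.
Nearest multiple of 6 → 42.
7 inches = 17.78 cm; × 3.9 = 69.34 → 69 rows.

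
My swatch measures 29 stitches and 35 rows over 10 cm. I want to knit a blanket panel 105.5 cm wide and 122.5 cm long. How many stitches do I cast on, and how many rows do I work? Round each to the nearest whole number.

Cast on 306 stitches and work 429 rows.

Stitch gauge = 29/10 = 2.9 sts/cm; 105.5 × 2.9 = 305.95 → 306 sts.
Row gauge = 35/10 = 3.5 rows/cm; 122.5 × 3.5 = 428.75 → 429 rows.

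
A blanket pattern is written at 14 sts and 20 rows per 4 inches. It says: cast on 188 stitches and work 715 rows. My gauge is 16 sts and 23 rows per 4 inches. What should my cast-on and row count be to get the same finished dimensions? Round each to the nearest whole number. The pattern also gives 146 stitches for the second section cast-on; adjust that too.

Stitches: 188 × 16/14 = 214.86 → 215.
Rows: 715 × 23/20 = 822.25 → 822.
second section cast-on: 146 × 16/14 = 166.86 → 167.

Cast on 215 stitches; work 822 rows; second section cast-on 167 stitches.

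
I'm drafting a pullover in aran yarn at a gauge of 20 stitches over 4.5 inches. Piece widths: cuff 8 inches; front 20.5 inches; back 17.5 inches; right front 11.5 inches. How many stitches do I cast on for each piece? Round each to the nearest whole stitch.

cuff 36; front 91; back 78; right front 51.

Rate = 20/4.5 = 4.444 sts per in.
cuff: 8 × 4.444 = 35.56 → 36.
front: 20.5 × 4.444 = 91.11 → 91.
back: 17.5 × 4.444 = 77.78 → 78.
right front: 11.5 × 4.444 = 51.11 → 51.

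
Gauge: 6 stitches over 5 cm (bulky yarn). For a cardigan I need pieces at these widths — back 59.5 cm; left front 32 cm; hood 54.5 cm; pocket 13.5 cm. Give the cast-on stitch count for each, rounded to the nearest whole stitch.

Rate = 6/5 = 1.2 sts per cm.
back: 59.5 × 1.2 = 71.40 → 71.
left front: 32 × 1.2 = 38.40 → 38.
hood: 54.5 × 1.2 = 65.40 → 65.
pocket: 13.5 × 1.2 = 16.20 → 16.

back 71; left front 38; hood 65; pocket 16.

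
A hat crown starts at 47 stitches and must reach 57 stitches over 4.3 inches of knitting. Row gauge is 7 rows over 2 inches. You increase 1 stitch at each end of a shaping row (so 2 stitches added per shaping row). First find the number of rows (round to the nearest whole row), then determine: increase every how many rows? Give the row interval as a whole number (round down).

Rows = 4.3 × 3.5 = 15.0 → 15 rows.
Stitches to add: 10 → 5 shaping rows (at 2 st each).
15 / 5 = 3.00 → every 3 rows.

Increase every 3rd row.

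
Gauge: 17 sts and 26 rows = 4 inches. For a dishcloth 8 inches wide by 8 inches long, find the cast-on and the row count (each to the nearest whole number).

Cast on 34 stitches and work 52 rows.

Stitch gauge = 17/4 = 4.25 sts/in; 8 × 4.25 = 34.00 → 34 sts.
Row gauge = 26/4 = 6.5 rows/in; 8 × 6.5 = 52.00 → 52 rows.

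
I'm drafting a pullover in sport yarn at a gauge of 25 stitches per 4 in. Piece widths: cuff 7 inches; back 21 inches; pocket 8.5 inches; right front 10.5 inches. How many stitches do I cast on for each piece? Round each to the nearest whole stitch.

Rate = 25/4 = 6.25 sts per in.
cuff: 7 × 6.25 = 43.75 → 44.
back: 21 × 6.25 = 131.25 → 131.
pocket: 8.5 × 6.25 = 53.12 → 53.
right front: 10.5 × 6.25 = 65.62 → 66.

cuff 44; back 131; pocket 53; right front 66.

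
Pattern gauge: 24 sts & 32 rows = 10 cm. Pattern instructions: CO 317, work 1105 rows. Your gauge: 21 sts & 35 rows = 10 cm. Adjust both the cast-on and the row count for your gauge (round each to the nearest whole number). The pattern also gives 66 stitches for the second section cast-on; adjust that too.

Stitches: 317 × 21/24 = 277.38 → 277.
Rows: 1105 × 35/32 = 1208.59 → 1209.
second section cast-on: 66 × 21/24 = 57.75 → 58.

Cast on 277 stitches; work 1209 rows; second section cast-on 58 stitches.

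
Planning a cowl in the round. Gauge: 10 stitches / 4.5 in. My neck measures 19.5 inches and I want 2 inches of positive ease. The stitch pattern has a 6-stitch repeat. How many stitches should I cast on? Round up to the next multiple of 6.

48 stitches.

Finished = 19.5 + 2 = 21.5 inches.
10 / 4.5 = 2.222 sts/in.
21.5 × 2.222 = 47.78 sts.
Next multiple of 6: 48.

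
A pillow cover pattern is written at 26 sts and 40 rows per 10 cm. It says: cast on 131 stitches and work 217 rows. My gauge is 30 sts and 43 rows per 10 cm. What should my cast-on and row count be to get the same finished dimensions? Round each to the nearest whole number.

Stitches: 131 × 30/26 = 151.15 → 151.
Rows: 217 × 43/40 = 233.28 → 233.

Cast on 151 stitches; work 233 rows.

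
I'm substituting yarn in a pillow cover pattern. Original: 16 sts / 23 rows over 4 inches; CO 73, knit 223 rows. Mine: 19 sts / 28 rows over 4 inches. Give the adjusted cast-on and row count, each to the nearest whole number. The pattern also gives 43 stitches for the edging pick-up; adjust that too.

Cast on 87 stitches; work 271 rows; edging pick-up 51 stitches.

Stitches: 73 × 19/16 = 86.69 → 87.
Rows: 223 × 28/23 = 271.48 → 271.
edging pick-up: 43 × 19/16 = 51.06 → 51.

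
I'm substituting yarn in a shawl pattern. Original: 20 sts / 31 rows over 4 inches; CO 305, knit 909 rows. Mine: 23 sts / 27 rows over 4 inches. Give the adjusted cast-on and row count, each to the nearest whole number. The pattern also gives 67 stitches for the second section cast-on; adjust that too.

Cast on 351 stitches; work 792 rows; second section cast-on 77 stitches.

Stitches: 305 × 23/20 = 350.75 → 351.
Rows: 909 × 27/31 = 791.71 → 792.
second section cast-on: 67 × 23/20 = 77.05 → 77.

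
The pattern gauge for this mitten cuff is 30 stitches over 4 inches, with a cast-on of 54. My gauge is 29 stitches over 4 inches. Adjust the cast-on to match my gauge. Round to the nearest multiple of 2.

Cast on 52 stitches.

Scale factor = 29 / 30 = 0.967.
54 × 29 / 30 = 52.20 sts.
→ 52 sts.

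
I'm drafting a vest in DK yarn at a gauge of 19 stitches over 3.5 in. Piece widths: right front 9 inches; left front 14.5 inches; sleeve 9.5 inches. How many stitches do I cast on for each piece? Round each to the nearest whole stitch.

Rate = 19/3.5 = 5.429 sts per in.
right front: 9 × 5.429 = 48.86 → 49.
left front: 14.5 × 5.429 = 78.71 → 79.
sleeve: 9.5 × 5.429 = 51.57 → 52.

right front 49; left front 79; sleeve 52.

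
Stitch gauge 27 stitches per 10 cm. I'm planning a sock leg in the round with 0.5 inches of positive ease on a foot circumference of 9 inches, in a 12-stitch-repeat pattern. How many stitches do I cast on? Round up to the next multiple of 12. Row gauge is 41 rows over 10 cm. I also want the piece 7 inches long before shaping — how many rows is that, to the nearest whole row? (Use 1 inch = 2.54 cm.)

Cast on 72 stitches; work 73 rows.

Finished = 9 + 0.5 = 9.5 inches.
9.5 inches × 2.54 = 24.13 cm.
27/10 = 2.7 sts per cm; 24.13 × 2.7 = 65.15 sts.
Next multiple of 12 → 72.
7 inches = 17.78 cm; × 4.1 = 72.90 → 73 rows.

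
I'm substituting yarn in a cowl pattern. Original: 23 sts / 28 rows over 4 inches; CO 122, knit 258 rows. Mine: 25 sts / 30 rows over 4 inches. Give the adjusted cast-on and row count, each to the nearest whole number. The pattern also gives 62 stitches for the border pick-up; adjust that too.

Cast on 133 stitches; work 276 rows; border pick-up 67 stitches.

Stitches: 122 × 25/23 = 132.61 → 133.
Rows: 258 × 30/28 = 276.43 → 276.
border pick-up: 62 × 25/23 = 67.39 → 67.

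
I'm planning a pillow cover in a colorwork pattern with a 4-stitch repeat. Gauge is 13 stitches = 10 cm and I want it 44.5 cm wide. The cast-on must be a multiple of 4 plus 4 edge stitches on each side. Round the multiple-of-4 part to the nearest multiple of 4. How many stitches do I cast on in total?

13 / 10 = 1.3 sts per cm.
44.5 × 1.3 = 57.85 sts.
Less 8 edge sts → 49.85 for the repeat.
Nearest multiple of 4: 48.
Add back 8 edge sts → 56.

CO 56 sts.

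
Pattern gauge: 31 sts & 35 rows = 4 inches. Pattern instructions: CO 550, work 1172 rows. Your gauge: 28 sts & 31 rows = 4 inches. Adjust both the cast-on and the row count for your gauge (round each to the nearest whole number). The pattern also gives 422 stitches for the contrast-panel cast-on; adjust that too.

Cast on 497 stitches; work 1038 rows; contrast-panel cast-on 381 stitches.

Stitches: 550 × 28/31 = 496.77 → 497.
Rows: 1172 × 31/35 = 1038.06 → 1038.
contrast-panel cast-on: 422 × 28/31 = 381.16 → 381.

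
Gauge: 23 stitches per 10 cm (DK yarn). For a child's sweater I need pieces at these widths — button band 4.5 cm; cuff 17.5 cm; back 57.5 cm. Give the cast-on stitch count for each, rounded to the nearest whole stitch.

Rate = 23/10 = 2.3 sts per cm.
button band: 4.5 × 2.3 = 10.35 → 10.
cuff: 17.5 × 2.3 = 40.25 → 40.
back: 57.5 × 2.3 = 132.25 → 132.

button band 10; cuff 40; back 132.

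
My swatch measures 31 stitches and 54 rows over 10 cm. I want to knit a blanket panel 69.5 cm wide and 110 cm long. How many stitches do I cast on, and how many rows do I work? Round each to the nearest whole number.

Stitch gauge = 31/10 = 3.1 sts/cm; 69.5 × 3.1 = 215.45 → 215 sts.
Row gauge = 54/10 = 5.4 rows/cm; 110 × 5.4 = 594.00 → 594 rows.

Cast on 215 stitches and work 594 rows.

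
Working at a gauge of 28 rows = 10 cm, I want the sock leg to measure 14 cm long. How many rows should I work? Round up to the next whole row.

Knit 40 rows.

28 rows / 10 cm = 2.8 rows per cm.
14 × 2.8 = 39.20 rows.
Round up → 40.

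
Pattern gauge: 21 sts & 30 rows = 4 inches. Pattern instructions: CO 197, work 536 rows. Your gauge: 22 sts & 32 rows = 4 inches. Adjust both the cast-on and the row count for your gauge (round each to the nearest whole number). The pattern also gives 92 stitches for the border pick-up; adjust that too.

Stitches: 197 × 22/21 = 206.38 → 206.
Rows: 536 × 32/30 = 571.73 → 572.
border pick-up: 92 × 22/21 = 96.38 → 96.

Cast on 206 stitches; work 572 rows; border pick-up 96 stitches.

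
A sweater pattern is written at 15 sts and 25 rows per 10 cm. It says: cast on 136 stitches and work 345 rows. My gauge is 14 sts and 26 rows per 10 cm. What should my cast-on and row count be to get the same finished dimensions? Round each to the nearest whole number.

Stitches: 136 × 14/15 = 126.93 → 127.
Rows: 345 × 26/25 = 358.80 → 359.

Cast on 127 stitches; work 359 rows.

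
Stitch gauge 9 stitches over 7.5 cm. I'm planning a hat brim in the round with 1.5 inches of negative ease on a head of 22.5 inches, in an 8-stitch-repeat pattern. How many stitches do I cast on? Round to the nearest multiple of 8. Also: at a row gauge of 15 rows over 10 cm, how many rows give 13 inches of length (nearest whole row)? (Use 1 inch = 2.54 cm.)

Finished = 22.5 − 1.5 = 21 inches.
21 inches × 2.54 = 53.34 cm.
9/7.5 = 1.2 sts per cm; 53.34 × 1.2 = 64.01 sts.
Nearest multiple of 8 → 64.
13 inches = 33.02 cm; × 1.5 = 49.53 → 50 rows.

Cast on 64 stitches; work 50 rows.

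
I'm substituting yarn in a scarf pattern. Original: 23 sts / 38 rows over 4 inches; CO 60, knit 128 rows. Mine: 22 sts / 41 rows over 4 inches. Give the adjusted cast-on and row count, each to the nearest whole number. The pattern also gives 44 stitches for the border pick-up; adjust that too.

Stitches: 60 × 22/23 = 57.39 → 57.
Rows: 128 × 41/38 = 138.11 → 138.
border pick-up: 44 × 22/23 = 42.09 → 42.

Cast on 57 stitches; work 138 rows; border pick-up 42 stitches.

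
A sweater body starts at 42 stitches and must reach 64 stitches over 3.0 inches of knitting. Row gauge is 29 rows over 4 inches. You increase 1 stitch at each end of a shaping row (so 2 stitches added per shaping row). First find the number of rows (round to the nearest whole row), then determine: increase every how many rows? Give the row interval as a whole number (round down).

Increase every 2nd row.

Rows = 3.0 × 7.25 = 21.8 → 22 rows.
Stitches to add: 22 → 11 shaping rows (at 2 st each).
22 / 11 = 2.00 → every 2 rows.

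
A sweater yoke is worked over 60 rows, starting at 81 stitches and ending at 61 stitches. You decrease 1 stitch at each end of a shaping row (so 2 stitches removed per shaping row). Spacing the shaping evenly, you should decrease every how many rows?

Decrease every 6th row.

Stitches to remove: |61 − 81| = 20.
Shaping rows needed: 20 / 2 = 10.
60 rows / 10 = every 6 rows.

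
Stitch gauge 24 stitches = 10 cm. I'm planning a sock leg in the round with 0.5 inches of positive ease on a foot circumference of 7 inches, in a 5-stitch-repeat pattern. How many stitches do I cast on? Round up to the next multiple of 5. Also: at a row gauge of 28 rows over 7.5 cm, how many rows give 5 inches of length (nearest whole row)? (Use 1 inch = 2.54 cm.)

Finished = 7 + 0.5 = 7.5 inches.
7.5 inches × 2.54 = 19.05 cm.
24/10 = 2.4 sts per cm; 19.05 × 2.4 = 45.72 sts.
Next multiple of 5 → 50.
5 inches = 12.70 cm; × 3.733 = 47.41 → 47 rows.

Cast on 50 stitches; work 47 rows.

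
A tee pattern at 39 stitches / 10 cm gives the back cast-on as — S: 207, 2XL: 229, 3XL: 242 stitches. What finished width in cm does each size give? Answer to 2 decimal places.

S 53.08 cm; 2XL 58.72 cm; 3XL 62.05 cm.

39/10 = 3.9 sts per cm.
S: 207 / 3.9 = 53.077 → 53.08 cm.
2XL: 229 / 3.9 = 58.718 → 58.72 cm.
3XL: 242 / 3.9 = 62.051 → 62.05 cm.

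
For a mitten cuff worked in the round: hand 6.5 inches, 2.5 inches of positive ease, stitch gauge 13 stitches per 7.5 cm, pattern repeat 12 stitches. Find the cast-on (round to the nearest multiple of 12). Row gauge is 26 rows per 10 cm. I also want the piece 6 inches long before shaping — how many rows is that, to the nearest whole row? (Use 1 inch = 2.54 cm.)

Finished = 6.5 + 2.5 = 9 inches.
9 inches × 2.54 = 22.86 cm.
13/7.5 = 1.733 sts per cm; 22.86 × 1.733 = 39.62 sts.
Nearest multiple of 12 → 36.
6 inches = 15.24 cm; × 2.6 = 39.62 → 40 rows.

Cast on 36 stitches; work 40 rows.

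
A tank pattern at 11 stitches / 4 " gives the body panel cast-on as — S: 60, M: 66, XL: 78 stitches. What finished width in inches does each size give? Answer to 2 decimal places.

11/4 = 2.75 sts per in.
S: 60 / 2.75 = 21.818 → 21.82 in.
M: 66 / 2.75 = 24.000 → 24.00 in.
XL: 78 / 2.75 = 28.364 → 28.36 in.

S 21.82 inches; M 24.00 inches; XL 28.36 inches.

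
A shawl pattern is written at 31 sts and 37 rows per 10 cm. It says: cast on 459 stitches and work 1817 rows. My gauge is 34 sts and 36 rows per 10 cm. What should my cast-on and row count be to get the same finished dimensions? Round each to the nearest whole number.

Stitches: 459 × 34/31 = 503.42 → 503.
Rows: 1817 × 36/37 = 1767.89 → 1768.

Cast on 503 stitches; work 1768 rows.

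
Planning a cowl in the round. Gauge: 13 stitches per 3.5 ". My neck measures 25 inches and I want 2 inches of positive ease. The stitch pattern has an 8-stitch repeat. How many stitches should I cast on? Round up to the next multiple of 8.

Finished = 25 + 2 = 27 inches.
13 / 3.5 = 3.714 sts/in.
27 × 3.714 = 100.29 sts.
Next multiple of 8: 104.

CO 104 sts.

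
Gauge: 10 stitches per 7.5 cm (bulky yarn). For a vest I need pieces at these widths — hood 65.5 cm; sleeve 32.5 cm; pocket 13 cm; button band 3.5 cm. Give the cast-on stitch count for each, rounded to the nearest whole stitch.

Rate = 10/7.5 = 1.333 sts per cm.
hood: 65.5 × 1.333 = 87.33 → 87.
sleeve: 32.5 × 1.333 = 43.33 → 43.
pocket: 13 × 1.333 = 17.33 → 17.
button band: 3.5 × 1.333 = 4.67 → 5.

hood 87; sleeve 43; pocket 17; button band 5.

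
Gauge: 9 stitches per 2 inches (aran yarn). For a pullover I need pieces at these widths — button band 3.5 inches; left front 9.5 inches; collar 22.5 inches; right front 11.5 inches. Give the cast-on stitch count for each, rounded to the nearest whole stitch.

Rate = 9/2 = 4.5 sts per in.
button band: 3.5 × 4.5 = 15.75 → 16.
left front: 9.5 × 4.5 = 42.75 → 43.
collar: 22.5 × 4.5 = 101.25 → 101.
right front: 11.5 × 4.5 = 51.75 → 52.

button band 16; left front 43; collar 101; right front 52.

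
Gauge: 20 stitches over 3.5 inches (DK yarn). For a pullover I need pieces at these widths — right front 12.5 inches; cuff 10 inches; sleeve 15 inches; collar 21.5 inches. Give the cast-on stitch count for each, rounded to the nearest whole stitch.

right front 71; cuff 57; sleeve 86; collar 123.

Rate = 20/3.5 = 5.714 sts per in.
right front: 12.5 × 5.714 = 71.43 → 71.
cuff: 10 × 5.714 = 57.14 → 57.
sleeve: 15 × 5.714 = 85.71 → 86.
collar: 21.5 × 5.714 = 122.86 → 123.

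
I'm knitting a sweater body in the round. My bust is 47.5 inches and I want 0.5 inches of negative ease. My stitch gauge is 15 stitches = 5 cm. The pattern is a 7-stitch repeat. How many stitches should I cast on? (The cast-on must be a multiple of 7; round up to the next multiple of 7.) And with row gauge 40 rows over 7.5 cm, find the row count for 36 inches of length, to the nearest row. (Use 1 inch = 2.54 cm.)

Cast on 364 stitches; work 488 rows.

Finished = 47.5 − 0.5 = 47 inches.
47 inches × 2.54 = 119.38 cm.
15/5 = 3 sts per cm; 119.38 × 3 = 358.14 sts.
Next multiple of 7 → 364.
36 inches = 91.44 cm; × 5.333 = 487.68 → 488 rows.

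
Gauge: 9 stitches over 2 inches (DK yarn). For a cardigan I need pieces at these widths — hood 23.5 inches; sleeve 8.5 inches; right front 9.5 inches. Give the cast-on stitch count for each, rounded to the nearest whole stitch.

Rate = 9/2 = 4.5 sts per in.
hood: 23.5 × 4.5 = 105.75 → 106.
sleeve: 8.5 × 4.5 = 38.25 → 38.
right front: 9.5 × 4.5 = 42.75 → 43.

hood 106; sleeve 38; right front 43.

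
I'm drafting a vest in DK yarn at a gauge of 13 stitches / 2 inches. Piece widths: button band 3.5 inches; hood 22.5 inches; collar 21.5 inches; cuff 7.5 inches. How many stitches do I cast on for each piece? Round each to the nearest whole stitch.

Rate = 13/2 = 6.5 sts per in.
button band: 3.5 × 6.5 = 22.75 → 23.
hood: 22.5 × 6.5 = 146.25 → 146.
collar: 21.5 × 6.5 = 139.75 → 140.
cuff: 7.5 × 6.5 = 48.75 → 49.

button band 23; hood 146; collar 140; cuff 49.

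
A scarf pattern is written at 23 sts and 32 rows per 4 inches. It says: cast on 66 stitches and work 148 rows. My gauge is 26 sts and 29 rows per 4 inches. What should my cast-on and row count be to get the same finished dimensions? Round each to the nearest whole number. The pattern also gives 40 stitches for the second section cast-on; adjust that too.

Cast on 75 stitches; work 134 rows; second section cast-on 45 stitches.

Stitches: 66 × 26/23 = 74.61 → 75.
Rows: 148 × 29/32 = 134.12 → 134.
second section cast-on: 40 × 26/23 = 45.22 → 45.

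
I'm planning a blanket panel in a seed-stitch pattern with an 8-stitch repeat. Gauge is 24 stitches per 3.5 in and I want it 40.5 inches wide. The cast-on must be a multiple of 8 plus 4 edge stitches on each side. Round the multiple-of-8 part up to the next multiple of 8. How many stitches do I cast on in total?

CO 280 sts.

24 / 3.5 = 6.857 sts per inch.
40.5 × 6.857 = 277.71 sts.
Less 8 edge sts → 269.71 for the repeat.
Next multiple of 8: 272.
Add back 8 edge sts → 280.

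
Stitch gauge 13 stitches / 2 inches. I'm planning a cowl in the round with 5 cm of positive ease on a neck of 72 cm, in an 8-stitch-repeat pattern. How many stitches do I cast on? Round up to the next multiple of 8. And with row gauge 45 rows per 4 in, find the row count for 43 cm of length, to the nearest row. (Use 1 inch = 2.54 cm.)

Finished = 72 + 5 = 77 cm.
77 cm × 1/2.54 = 30.31 inches.
13/2 = 6.5 sts per in; 30.31 × 6.5 = 197.05 sts.
Next multiple of 8 → 200.
43 cm = 16.93 inches; × 11.25 = 190.45 → 190 rows.

Cast on 200 stitches; work 190 rows.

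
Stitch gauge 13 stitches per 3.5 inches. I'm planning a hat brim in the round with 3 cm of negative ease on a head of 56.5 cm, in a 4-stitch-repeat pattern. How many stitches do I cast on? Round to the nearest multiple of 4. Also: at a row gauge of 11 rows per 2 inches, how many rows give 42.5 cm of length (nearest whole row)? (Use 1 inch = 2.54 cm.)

Finished = 56.5 − 3 = 53.5 cm.
53.5 cm × 1/2.54 = 21.06 inches.
13/3.5 = 3.714 sts per in; 21.06 × 3.714 = 78.23 sts.
Nearest multiple of 4 → 80.
42.5 cm = 16.73 inches; × 5.5 = 92.03 → 92 rows.

Cast on 80 stitches; work 92 rows.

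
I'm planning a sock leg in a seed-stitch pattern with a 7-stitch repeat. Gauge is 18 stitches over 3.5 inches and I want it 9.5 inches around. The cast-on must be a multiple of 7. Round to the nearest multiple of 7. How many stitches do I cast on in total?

18 / 3.5 = 5.143 sts per inch.
9.5 × 5.143 = 48.86 sts.
Nearest multiple of 7: 49.

CO 49 sts.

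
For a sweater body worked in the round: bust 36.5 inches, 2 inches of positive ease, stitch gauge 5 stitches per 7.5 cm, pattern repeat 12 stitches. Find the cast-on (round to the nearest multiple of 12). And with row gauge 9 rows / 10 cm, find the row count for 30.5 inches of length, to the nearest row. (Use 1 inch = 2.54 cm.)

Finished = 36.5 + 2 = 38.5 inches.
38.5 inches × 2.54 = 97.79 cm.
5/7.5 = 0.667 sts per cm; 97.79 × 0.667 = 65.19 sts.
Nearest multiple of 12 → 60.
30.5 inches = 77.47 cm; × 0.9 = 69.72 → 70 rows.

Cast on 60 stitches; work 70 rows.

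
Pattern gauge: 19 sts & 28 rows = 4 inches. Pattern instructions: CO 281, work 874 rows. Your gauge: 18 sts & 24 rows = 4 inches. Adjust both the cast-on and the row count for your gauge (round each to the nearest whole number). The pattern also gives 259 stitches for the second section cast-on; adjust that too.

Stitches: 281 × 18/19 = 266.21 → 266.
Rows: 874 × 24/28 = 749.14 → 749.
second section cast-on: 259 × 18/19 = 245.37 → 245.

Cast on 266 stitches; work 749 rows; second section cast-on 245 stitches.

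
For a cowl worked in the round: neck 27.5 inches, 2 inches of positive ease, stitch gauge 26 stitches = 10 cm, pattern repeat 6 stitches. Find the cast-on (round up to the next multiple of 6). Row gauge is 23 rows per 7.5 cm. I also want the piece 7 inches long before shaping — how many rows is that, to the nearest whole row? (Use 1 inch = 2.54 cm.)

Finished = 27.5 + 2 = 29.5 inches.
29.5 inches × 2.54 = 74.93 cm.
26/10 = 2.6 sts per cm; 74.93 × 2.6 = 194.82 sts.
Next multiple of 6 → 198.
7 inches = 17.78 cm; × 3.067 = 54.53 → 55 rows.

Cast on 198 stitches; work 55 rows.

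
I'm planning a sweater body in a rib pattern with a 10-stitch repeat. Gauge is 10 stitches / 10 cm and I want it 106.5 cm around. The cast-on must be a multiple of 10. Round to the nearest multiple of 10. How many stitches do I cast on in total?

CO 110 sts.

10 / 10 = 1 sts per cm.
106.5 × 1 = 106.50 sts.
Nearest multiple of 10: 110.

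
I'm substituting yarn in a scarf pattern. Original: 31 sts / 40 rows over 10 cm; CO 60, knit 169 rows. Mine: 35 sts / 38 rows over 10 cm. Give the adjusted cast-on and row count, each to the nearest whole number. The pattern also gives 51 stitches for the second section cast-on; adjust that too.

Stitches: 60 × 35/31 = 67.74 → 68.
Rows: 169 × 38/40 = 160.55 → 161.
second section cast-on: 51 × 35/31 = 57.58 → 58.

Cast on 68 stitches; work 161 rows; second section cast-on 58 stitches.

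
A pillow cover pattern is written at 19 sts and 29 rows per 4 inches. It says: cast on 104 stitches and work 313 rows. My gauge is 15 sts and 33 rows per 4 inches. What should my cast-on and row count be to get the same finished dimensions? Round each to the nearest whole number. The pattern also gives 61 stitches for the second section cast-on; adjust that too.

Stitches: 104 × 15/19 = 82.11 → 82.
Rows: 313 × 33/29 = 356.17 → 356.
second section cast-on: 61 × 15/19 = 48.16 → 48.

Cast on 82 stitches; work 356 rows; second section cast-on 48 stitches.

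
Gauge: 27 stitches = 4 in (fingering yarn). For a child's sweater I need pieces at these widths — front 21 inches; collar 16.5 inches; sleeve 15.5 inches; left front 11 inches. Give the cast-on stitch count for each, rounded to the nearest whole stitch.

front 142; collar 111; sleeve 105; left front 74.

Rate = 27/4 = 6.75 sts per in.
front: 21 × 6.75 = 141.75 → 142.
collar: 16.5 × 6.75 = 111.38 → 111.
sleeve: 15.5 × 6.75 = 104.62 → 105.
left front: 11 × 6.75 = 74.25 → 74.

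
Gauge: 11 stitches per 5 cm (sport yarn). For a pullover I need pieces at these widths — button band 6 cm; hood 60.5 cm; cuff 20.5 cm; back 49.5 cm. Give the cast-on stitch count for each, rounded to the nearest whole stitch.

Rate = 11/5 = 2.2 sts per cm.
button band: 6 × 2.2 = 13.20 → 13.
hood: 60.5 × 2.2 = 133.10 → 133.
cuff: 20.5 × 2.2 = 45.10 → 45.
back: 49.5 × 2.2 = 108.90 → 109.

button band 13; hood 133; cuff 45; back 109.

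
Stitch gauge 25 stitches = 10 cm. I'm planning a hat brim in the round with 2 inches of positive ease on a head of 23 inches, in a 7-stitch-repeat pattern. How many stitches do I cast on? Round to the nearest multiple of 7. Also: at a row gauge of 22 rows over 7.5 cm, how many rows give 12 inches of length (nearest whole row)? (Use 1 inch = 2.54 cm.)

Finished = 23 + 2 = 25 inches.
25 inches × 2.54 = 63.50 cm.
25/10 = 2.5 sts per cm; 63.50 × 2.5 = 158.75 sts.
Nearest multiple of 7 → 161.
12 inches = 30.48 cm; × 2.933 = 89.41 → 89 rows.

Cast on 161 stitches; work 89 rows.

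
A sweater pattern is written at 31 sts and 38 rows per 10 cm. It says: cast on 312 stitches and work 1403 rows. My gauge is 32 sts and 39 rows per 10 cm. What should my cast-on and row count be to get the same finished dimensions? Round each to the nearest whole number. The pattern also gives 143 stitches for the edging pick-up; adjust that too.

Cast on 322 stitches; work 1440 rows; edging pick-up 148 stitches.

Stitches: 312 × 32/31 = 322.06 → 322.
Rows: 1403 × 39/38 = 1439.92 → 1440.
edging pick-up: 143 × 32/31 = 147.61 → 148.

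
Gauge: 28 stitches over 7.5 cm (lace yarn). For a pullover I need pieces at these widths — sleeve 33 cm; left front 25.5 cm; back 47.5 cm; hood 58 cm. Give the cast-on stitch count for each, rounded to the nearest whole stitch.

sleeve 123; left front 95; back 177; hood 217.

Rate = 28/7.5 = 3.733 sts per cm.
sleeve: 33 × 3.733 = 123.20 → 123.
left front: 25.5 × 3.733 = 95.20 → 95.
back: 47.5 × 3.733 = 177.33 → 177.
hood: 58 × 3.733 = 216.53 → 217.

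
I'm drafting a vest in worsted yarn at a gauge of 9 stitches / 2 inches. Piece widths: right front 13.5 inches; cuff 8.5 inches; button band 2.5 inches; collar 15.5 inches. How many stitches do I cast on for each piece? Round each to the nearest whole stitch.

right front 61; cuff 38; button band 11; collar 70.

Rate = 9/2 = 4.5 sts per in.
right front: 13.5 × 4.5 = 60.75 → 61.
cuff: 8.5 × 4.5 = 38.25 → 38.
button band: 2.5 × 4.5 = 11.25 → 11.
collar: 15.5 × 4.5 = 69.75 → 70.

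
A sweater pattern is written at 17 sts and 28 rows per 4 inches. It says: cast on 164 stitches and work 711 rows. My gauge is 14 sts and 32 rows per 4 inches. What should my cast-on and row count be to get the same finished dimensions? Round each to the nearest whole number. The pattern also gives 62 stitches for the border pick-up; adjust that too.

Stitches: 164 × 14/17 = 135.06 → 135.
Rows: 711 × 32/28 = 812.57 → 813.
border pick-up: 62 × 14/17 = 51.06 → 51.

Cast on 135 stitches; work 813 rows; border pick-up 51 stitches.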